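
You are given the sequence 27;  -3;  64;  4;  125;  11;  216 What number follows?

18

The terms cycle through 2 interleaved subsequences.
Stream A is 27, 64, 125, 216, which is the cubes 3³, 4³, 5³, ….
Stream B is -3, 4, 11, which is arithmetic with common difference +7.
The 8th slot belongs to stream B; its 4th term is 18.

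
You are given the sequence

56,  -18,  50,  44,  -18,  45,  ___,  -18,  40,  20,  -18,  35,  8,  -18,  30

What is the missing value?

32

Split by position mod 3 into 3 tracks.
Stream A: 56, 44, ?, 20, 8 (linear: a_n = 68 − 12·n).
Stream B: -18, -18, -18, -18, -18 (the constant sequence -18).
Stream C: 50, 45, 40, 35, 30 (arithmetic, step −5).
Filling stream A at index 3 by its rule yields 32.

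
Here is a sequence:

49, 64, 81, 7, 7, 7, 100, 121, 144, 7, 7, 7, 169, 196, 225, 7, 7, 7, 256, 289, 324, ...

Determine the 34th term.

Positions follow the repeating pattern AAABBB; grouping by letter gives 2 tracks.
Track A: 49, 64, 81, 100, 121, 144, 169, 196, 225, 256, 289, 324 — the squares 7², 8², 9², ….
Track B: 7, 7, 7, 7, 7, 7, 7, 7, 7 — constant 7.
Position 34 falls in track B as its term 16, giving 7.

7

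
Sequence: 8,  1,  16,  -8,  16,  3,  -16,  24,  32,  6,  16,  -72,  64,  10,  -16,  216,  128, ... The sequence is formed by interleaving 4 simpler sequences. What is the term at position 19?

16

Read the sequence 4 terms at a time; column i is its own pattern.
Stream A: 8, 16, 32, 64, 128 (successive powers of 2).
Stream B: 1, 3, 6, 10 (triangular numbers n(n+1)/2 for n = 1, 2, …).
Stream C: 16, -16, 16, -16 (alternating ±16).
Stream D: -8, 24, -72, 216 (multiplying by -3 each time).
Position 19 falls in stream C as its term 5, giving 16.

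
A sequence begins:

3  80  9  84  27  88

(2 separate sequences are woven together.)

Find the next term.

Positions 1, 3, 5, … form one subsequence and positions 2, 4, 6, … form another.
Track A: 3, 9, 27 (a geometric progression (common ratio 3)).
Track B: 80, 84, 88 (arithmetic with common difference +4).
The 7th slot belongs to track A; its 4th term is 81.

81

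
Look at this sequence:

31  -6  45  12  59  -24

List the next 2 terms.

The terms cycle through 2 interleaved subsequences.
Track A: 31, 45, 59 (arithmetic with common difference +14).
Track B: -6, 12, -24 (geometric with ratio -2).
Term 7 comes from track A (its 4th entry): 73.
Term 8 comes from track B (its 4th entry): 48.

73, 48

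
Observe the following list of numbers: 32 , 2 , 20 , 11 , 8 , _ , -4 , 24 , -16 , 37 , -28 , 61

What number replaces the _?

13

Odd-indexed and even-indexed terms follow separate rules.
Track A is 32, 20, 8, -4, -16, -28, which is arithmetic with common difference −12.
Track B is 2, 11, ?, 24, 37, 61, which is Fibonacci-style (each term is the sum of the two before it).
Track B's pattern makes the blank 13.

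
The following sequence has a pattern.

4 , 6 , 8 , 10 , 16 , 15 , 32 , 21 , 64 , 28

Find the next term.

The terms cycle through 2 interleaved subsequences.
Stream A: 4, 8, 16, 32, 64. Multiplying by 2 each time.
Stream B: 6, 10, 15, 21, 28. Triangular numbers starting at T_3.
The 11th slot belongs to stream A; its 6th term is 128.

128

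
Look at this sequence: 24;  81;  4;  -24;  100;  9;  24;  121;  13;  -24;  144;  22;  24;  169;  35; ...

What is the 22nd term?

Split by position mod 3 into 3 tracks.
Stream A is 24, -24, 24, -24, 24, which is the oscillation 24·(−1)^(n+1).
Stream B is 81, 100, 121, 144, 169, which is consecutive squares n² from n = 9.
Stream C is 4, 9, 13, 22, 35, which is Fibonacci-style (each term is the sum of the two before it).
Position 22 → stream A, term 8 = -24.

-24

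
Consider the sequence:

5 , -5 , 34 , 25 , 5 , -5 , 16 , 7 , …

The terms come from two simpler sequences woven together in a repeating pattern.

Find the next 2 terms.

Reading positions in blocks of 4 reveals the pattern AABB — 2 tracks woven together.
Stream A = 5, -5, 5, -5: oscillating between 5 and -5.
Stream B = 34, 25, 16, 7: linear: a_n = 43 − 9·n.
Position 9 falls in stream A as its term 5, giving 5.
The 10th slot belongs to stream A; its 6th term is -5.

5, -5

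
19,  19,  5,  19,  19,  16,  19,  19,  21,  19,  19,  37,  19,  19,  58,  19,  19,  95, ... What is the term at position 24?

Positions follow the repeating pattern AAB; grouping by letter gives 2 tracks.
Subsequence A = 19, 19, 19, 19, 19, 19, 19, 19, 19, 19, 19, 19: constant 19.
Subsequence B = 5, 16, 21, 37, 58, 95: Fibonacci-style (each term is the sum of the two before it).
The 24th slot belongs to subsequence B; its 8th term is 248.

248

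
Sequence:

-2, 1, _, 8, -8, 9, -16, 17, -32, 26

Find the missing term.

-4

The terms cycle through 2 interleaved subsequences.
Track A: -2, ?, -8, -16, -32 (geometric with ratio 2).
Track B: 1, 8, 9, 17, 26 (each term equals the sum of the previous two).
So the missing entry in track A is -4.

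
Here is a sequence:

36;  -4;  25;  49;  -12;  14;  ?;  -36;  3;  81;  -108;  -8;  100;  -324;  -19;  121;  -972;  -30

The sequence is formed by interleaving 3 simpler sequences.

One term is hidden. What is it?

64

Taking every 3rd term gives 3 separate tracks.
Subsequence A is 36, 49, ?, 81, 100, 121, which is the squares 6², 7², 8², ….
Subsequence B is -4, -12, -36, -108, -324, -972, which is a geometric progression (common ratio 3).
Subsequence C is 25, 14, 3, -8, -19, -30, which is arithmetic, step −11.
So the missing entry in subsequence A is 64.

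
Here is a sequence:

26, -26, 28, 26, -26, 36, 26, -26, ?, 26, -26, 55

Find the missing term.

45

Reading positions in blocks of 3 reveals the pattern AAB — 2 tracks woven together.
Track A = 26, -26, 26, -26, 26, -26, 26, -26: alternating ±26.
Track B = 28, 36, ?, 55: triangular numbers starting at T_7.
Filling track B at index 3 by its rule yields 45.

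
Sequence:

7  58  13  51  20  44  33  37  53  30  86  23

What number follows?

Split by position mod 2 into 2 tracks.
Track A = 7, 13, 20, 33, 53, 86: a Fibonacci-like recurrence a_n = a_{n-1} + a_{n-2}.
Track B = 58, 51, 44, 37, 30, 23: arithmetic, step −7.
Position 13 falls in track A as its term 7, giving 139.

139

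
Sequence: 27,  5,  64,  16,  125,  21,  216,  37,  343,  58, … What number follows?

512

The terms cycle through 2 interleaved subsequences.
Track A is 27, 64, 125, 216, 343, which is perfect cubes starting at 3³.
Track B is 5, 16, 21, 37, 58, which is each term equals the sum of the previous two.
The 11th slot belongs to track A; its 6th term is 512.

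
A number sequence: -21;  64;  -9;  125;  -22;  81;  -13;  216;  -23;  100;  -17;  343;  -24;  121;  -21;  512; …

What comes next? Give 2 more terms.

Read the sequence 4 terms at a time; column i is its own pattern.
Stream A is -21, -22, -23, -24, which is arithmetic, step −1.
Stream B is 64, 81, 100, 121, which is the squares 8², 9², 10², ….
Stream C is -9, -13, -17, -21, which is linear: a_n = -5 − 4·n.
Stream D is 125, 216, 343, 512, which is perfect cubes starting at 5³.
Position 17 falls in stream A as its term 5, giving -25.
The 18th slot belongs to stream B; its 5th term is 144.

-25, 144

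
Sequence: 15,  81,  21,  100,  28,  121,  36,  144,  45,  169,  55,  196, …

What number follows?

66

The terms cycle through 2 interleaved subsequences.
Track A: 15, 21, 28, 36, 45, 55 (the triangular numbers T_5, T_6, …).
Track B: 81, 100, 121, 144, 169, 196 (the squares 9², 10², 11², …).
The 13th slot belongs to track A; its 7th term is 66.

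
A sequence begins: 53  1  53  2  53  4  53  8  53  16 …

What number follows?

53

Taking every 2nd term gives 2 separate tracks.
Subsequence A: 53, 53, 53, 53, 53 — always 53.
Subsequence B: 1, 2, 4, 8, 16 — geometric with ratio 2.
Term 11 comes from subsequence A (its 6th entry): 53.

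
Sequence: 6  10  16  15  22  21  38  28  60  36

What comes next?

98

Positions 1, 3, 5, … form one subsequence and positions 2, 4, 6, … form another.
Track A: 6, 16, 22, 38, 60 — a Fibonacci-like recurrence a_n = a_{n-1} + a_{n-2}.
Track B: 10, 15, 21, 28, 36 — triangular numbers n(n+1)/2 for n = 4, 5, ….
Position 11 falls in track A as its term 6, giving 98.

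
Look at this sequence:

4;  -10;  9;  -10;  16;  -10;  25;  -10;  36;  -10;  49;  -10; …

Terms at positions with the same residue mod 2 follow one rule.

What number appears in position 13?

64

Odd-indexed and even-indexed terms follow separate rules.
Track A = 4, 9, 16, 25, 36, 49: consecutive squares n² from n = 2.
Track B = -10, -10, -10, -10, -10, -10: the constant sequence -10.
Position 13 → track A, term 7 = 64.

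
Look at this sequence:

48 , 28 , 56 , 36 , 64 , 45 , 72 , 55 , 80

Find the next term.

66

Odd-indexed and even-indexed terms follow separate rules.
Track A = 48, 56, 64, 72, 80: arithmetic with common difference +8.
Track B = 28, 36, 45, 55: triangular numbers starting at T_7.
Position 10 → track B, term 5 = 66.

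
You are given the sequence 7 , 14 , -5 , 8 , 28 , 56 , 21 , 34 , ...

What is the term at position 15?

73

Positions follow the repeating pattern AABB; grouping by letter gives 2 tracks.
Subsequence A: 7, 14, 28, 56 — multiplying by 2 each time.
Subsequence B: -5, 8, 21, 34 — linear: a_n = -18 + 13·n.
Position 15 → subsequence B, term 7 = 73.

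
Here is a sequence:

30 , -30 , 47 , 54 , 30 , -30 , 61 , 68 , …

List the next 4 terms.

The slot pattern repeats as AABB (period 4), so there are 2 interleaved tracks.
Track A: 30, -30, 30, -30 — alternating ±30.
Track B: 47, 54, 61, 68 — adding 7 each time.
Position 9 → track A, term 5 = 30.
Position 10 → track A, term 6 = -30.
Term 11 comes from track B (its 5th entry): 75.
The 12th slot belongs to track B; its 6th term is 82.

30, -30, 75, 82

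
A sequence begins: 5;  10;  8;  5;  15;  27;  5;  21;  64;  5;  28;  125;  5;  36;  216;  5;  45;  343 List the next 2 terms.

Read the sequence 3 terms at a time; column i is its own pattern.
Stream A = 5, 5, 5, 5, 5, 5: always 5.
Stream B = 10, 15, 21, 28, 36, 45: triangular numbers n(n+1)/2 for n = 4, 5, ….
Stream C = 8, 27, 64, 125, 216, 343: perfect cubes starting at 2³.
Position 19 → stream A, term 7 = 5.
Position 20 falls in stream B as its term 7, giving 55.

5, 55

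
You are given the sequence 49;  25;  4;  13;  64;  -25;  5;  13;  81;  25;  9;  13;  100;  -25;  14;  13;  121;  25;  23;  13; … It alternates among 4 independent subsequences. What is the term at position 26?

Split by position mod 4 into 4 tracks.
Subsequence A: 49, 64, 81, 100, 121 — the squares 7², 8², 9², ….
Subsequence B: 25, -25, 25, -25, 25 — the oscillation 25·(−1)^(n+1).
Subsequence C: 4, 5, 9, 14, 23 — each term equals the sum of the previous two.
Subsequence D: 13, 13, 13, 13, 13 — always 13.
The 26th slot belongs to subsequence B; its 7th term is 25.

25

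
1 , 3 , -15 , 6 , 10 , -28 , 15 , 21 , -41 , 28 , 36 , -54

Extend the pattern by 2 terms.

Positions follow the repeating pattern AAB; grouping by letter gives 2 tracks.
Track A: 1, 3, 6, 10, 15, 21, 28, 36. Triangular numbers n(n+1)/2 for n = 1, 2, ….
Track B: -15, -28, -41, -54. Arithmetic with common difference −13.
Term 13 comes from track A (its 9th entry): 45.
The 14th slot belongs to track A; its 10th term is 55.

45, 55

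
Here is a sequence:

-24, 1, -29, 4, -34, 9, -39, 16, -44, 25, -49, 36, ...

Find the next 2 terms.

Positions 1, 3, 5, … form one subsequence and positions 2, 4, 6, … form another.
Track A: -24, -29, -34, -39, -44, -49 (subtracting 5 each time).
Track B: 1, 4, 9, 16, 25, 36 (consecutive squares n² from n = 1).
Position 13 falls in track A as its term 7, giving -54.
Position 14 falls in track B as its term 7, giving 49.

-54, 49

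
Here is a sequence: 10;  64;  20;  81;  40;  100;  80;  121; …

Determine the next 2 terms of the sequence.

160, 144

Taking every 2nd term gives 2 separate tracks.
Subsequence A = 10, 20, 40, 80: geometric with ratio 2.
Subsequence B = 64, 81, 100, 121: consecutive squares n² from n = 8.
Position 9 → subsequence A, term 5 = 160.
Term 10 comes from subsequence B (its 5th entry): 144.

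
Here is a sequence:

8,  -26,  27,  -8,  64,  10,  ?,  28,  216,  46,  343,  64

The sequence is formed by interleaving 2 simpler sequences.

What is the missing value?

125

Positions 1, 3, 5, … form one subsequence and positions 2, 4, 6, … form another.
Subsequence A: 8, 27, 64, ?, 216, 343 (consecutive cubes n³ from n = 2).
Subsequence B: -26, -8, 10, 28, 46, 64 (adding 18 each time).
Filling subsequence A at index 4 by its rule yields 125.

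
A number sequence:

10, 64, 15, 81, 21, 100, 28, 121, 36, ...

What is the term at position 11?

45

Odd-indexed and even-indexed terms follow separate rules.
Track A is 10, 15, 21, 28, 36, which is the triangular numbers T_4, T_5, ….
Track B is 64, 81, 100, 121, which is consecutive squares n² from n = 8.
Term 11 comes from track A (its 6th entry): 45.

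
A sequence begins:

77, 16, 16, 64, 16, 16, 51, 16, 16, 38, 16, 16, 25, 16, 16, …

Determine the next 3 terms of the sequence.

Positions follow the repeating pattern ABB; grouping by letter gives 2 tracks.
Subsequence A: 77, 64, 51, 38, 25. Arithmetic, step −13.
Subsequence B: 16, 16, 16, 16, 16, 16, 16, 16, 16, 16. Constant 16.
The 16th slot belongs to subsequence A; its 6th term is 12.
Term 17 comes from subsequence B (its 11th entry): 16.
Term 18 comes from subsequence B (its 12th entry): 16.

12, 16, 16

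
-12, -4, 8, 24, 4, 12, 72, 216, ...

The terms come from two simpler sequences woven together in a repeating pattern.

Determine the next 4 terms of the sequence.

20, 28, 648, 1944

Reading positions in blocks of 4 reveals the pattern AABB — 2 tracks woven together.
Track A = -12, -4, 4, 12: arithmetic with common difference +8.
Track B = 8, 24, 72, 216: multiplying by 3 each time.
The 9th slot belongs to track A; its 5th term is 20.
Term 10 comes from track A (its 6th entry): 28.
Position 11 falls in track B as its term 5, giving 648.
Position 12 falls in track B as its term 6, giving 1944.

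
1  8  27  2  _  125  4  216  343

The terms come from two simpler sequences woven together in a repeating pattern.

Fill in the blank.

64

Positions follow the repeating pattern ABB; grouping by letter gives 2 tracks.
Track A: 1, 2, 4. Successive powers of 2.
Track B: 8, 27, ?, 125, 216, 343. Perfect cubes starting at 2³.
The gap is track B's term 3; the rule gives 64.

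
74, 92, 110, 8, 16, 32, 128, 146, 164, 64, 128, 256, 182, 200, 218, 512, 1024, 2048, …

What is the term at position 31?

The slot pattern repeats as AAABBB (period 6), so there are 2 interleaved tracks.
Track A: 74, 92, 110, 128, 146, 164, 182, 200, 218. Arithmetic with common difference +18.
Track B: 8, 16, 32, 64, 128, 256, 512, 1024, 2048. Successive powers of 2.
Position 31 → track A, term 16 = 344.

344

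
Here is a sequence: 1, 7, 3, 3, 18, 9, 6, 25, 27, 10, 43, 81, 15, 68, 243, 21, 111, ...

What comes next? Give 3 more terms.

Split by position mod 3: positions 1, 4, 7, … form one track, and each other residue class forms its own.
Stream A = 1, 3, 6, 10, 15, 21: triangular numbers n(n+1)/2 for n = 1, 2, ….
Stream B = 7, 18, 25, 43, 68, 111: each term equals the sum of the previous two.
Stream C = 3, 9, 27, 81, 243: successive powers of 3.
Position 18 falls in stream C as its term 6, giving 729.
Position 19 → stream A, term 7 = 28.
Term 20 comes from stream B (its 7th entry): 179.

729, 28, 179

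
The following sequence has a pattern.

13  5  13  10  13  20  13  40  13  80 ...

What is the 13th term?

The terms cycle through 2 interleaved subsequences.
Track A: 13, 13, 13, 13, 13. Constant 13.
Track B: 5, 10, 20, 40, 80. Geometric, ×2 each step.
The 13th slot belongs to track A; its 7th term is 13.

13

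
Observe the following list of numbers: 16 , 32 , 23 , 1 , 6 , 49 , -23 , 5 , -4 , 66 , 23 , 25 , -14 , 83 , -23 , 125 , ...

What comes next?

-24

Split by position mod 4: positions 1, 5, 9, … form one track, and each other residue class forms its own.
Track A: 16, 6, -4, -14. Arithmetic with common difference −10.
Track B: 32, 49, 66, 83. Arithmetic with common difference +17.
Track C: 23, -23, 23, -23. Oscillating between 23 and -23.
Track D: 1, 5, 25, 125. Geometric with ratio 5.
The 17th slot belongs to track A; its 5th term is -24.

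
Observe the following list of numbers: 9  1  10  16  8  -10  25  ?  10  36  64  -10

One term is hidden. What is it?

27

The terms cycle through 3 interleaved subsequences.
Subsequence A = 9, 16, 25, 36: perfect squares starting at 3².
Subsequence B = 1, 8, ?, 64: perfect cubes starting at 1³.
Subsequence C = 10, -10, 10, -10: alternating ±10.
Filling subsequence B at index 3 by its rule yields 27.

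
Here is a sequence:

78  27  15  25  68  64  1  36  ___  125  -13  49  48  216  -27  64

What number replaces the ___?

The terms cycle through 4 interleaved subsequences.
Stream A is 78, 68, ?, 48, which is linear: a_n = 88 − 10·n.
Stream B is 27, 64, 125, 216, which is perfect cubes starting at 3³.
Stream C is 15, 1, -13, -27, which is arithmetic with common difference −14.
Stream D is 25, 36, 49, 64, which is perfect squares starting at 5².
Stream A's pattern makes the blank 58.

58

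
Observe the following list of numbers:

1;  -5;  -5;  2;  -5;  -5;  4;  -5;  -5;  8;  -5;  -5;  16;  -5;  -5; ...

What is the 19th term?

Reading positions in blocks of 3 reveals the pattern ABB — 2 tracks woven together.
Track A = 1, 2, 4, 8, 16: geometric, ×2 each step.
Track B = -5, -5, -5, -5, -5, -5, -5, -5, -5, -5: always -5.
Position 19 → track A, term 7 = 64.

64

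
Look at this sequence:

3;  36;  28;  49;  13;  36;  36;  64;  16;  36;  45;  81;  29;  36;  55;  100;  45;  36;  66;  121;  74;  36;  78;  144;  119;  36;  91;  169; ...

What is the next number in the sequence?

193

Split by position mod 4: positions 1, 5, 9, … form one track, and each other residue class forms its own.
Subsequence A: 3, 13, 16, 29, 45, 74, 119. Fibonacci-style (each term is the sum of the two before it).
Subsequence B: 36, 36, 36, 36, 36, 36, 36. Constant 36.
Subsequence C: 28, 36, 45, 55, 66, 78, 91. Triangular numbers n(n+1)/2 for n = 7, 8, ….
Subsequence D: 49, 64, 81, 100, 121, 144, 169. Consecutive squares n² from n = 7.
Term 29 comes from subsequence A (its 8th entry): 193.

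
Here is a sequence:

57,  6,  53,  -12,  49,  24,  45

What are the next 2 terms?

-48, 41

Split by position mod 2 into 2 tracks.
Track A is 57, 53, 49, 45, which is arithmetic, step −4.
Track B is 6, -12, 24, which is multiplying by -2 each time.
Position 8 → track B, term 4 = -48.
The 9th slot belongs to track A; its 5th term is 41.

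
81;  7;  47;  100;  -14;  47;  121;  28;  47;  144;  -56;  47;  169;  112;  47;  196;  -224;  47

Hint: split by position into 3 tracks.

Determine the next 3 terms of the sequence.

225, 448, 47

Read the sequence 3 terms at a time; column i is its own pattern.
Track A = 81, 100, 121, 144, 169, 196: consecutive squares n² from n = 9.
Track B = 7, -14, 28, -56, 112, -224: multiplying by -2 each time.
Track C = 47, 47, 47, 47, 47, 47: constant 47.
Position 19 → track A, term 7 = 225.
The 20th slot belongs to track B; its 7th term is 448.
Term 21 comes from track C (its 7th entry): 47.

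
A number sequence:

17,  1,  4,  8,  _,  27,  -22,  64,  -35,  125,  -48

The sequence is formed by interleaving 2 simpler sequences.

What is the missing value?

-9

Positions 1, 3, 5, … form one subsequence and positions 2, 4, 6, … form another.
Track A is 17, 4, ?, -22, -35, -48, which is linear: a_n = 30 − 13·n.
Track B is 1, 8, 27, 64, 125, which is the cubes 1³, 2³, 3³, ….
The gap is track A's term 3; the rule gives -9.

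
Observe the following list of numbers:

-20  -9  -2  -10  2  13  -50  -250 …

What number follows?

24

Reading positions in blocks of 4 reveals the pattern AABB — 2 tracks woven together.
Stream A: -20, -9, 2, 13 (arithmetic with common difference +11).
Stream B: -2, -10, -50, -250 (geometric with ratio 5).
Position 9 → stream A, term 5 = 24.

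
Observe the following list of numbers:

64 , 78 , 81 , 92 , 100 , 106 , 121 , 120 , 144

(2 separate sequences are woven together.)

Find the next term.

The terms cycle through 2 interleaved subsequences.
Track A = 64, 81, 100, 121, 144: consecutive squares n² from n = 8.
Track B = 78, 92, 106, 120: adding 14 each time.
Position 10 → track B, term 5 = 134.

134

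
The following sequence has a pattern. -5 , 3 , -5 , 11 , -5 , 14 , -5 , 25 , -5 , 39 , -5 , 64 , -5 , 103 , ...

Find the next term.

The terms cycle through 2 interleaved subsequences.
Track A: -5, -5, -5, -5, -5, -5, -5 — always -5.
Track B: 3, 11, 14, 25, 39, 64, 103 — a Fibonacci-like recurrence a_n = a_{n-1} + a_{n-2}.
Term 15 comes from track A (its 8th entry): -5.

-5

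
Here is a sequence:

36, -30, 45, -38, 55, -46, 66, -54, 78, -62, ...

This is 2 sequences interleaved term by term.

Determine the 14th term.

-78

Taking every 2nd term gives 2 separate tracks.
Track A: 36, 45, 55, 66, 78 — triangular numbers n(n+1)/2 for n = 8, 9, ….
Track B: -30, -38, -46, -54, -62 — subtracting 8 each time.
Position 14 → track B, term 7 = -78.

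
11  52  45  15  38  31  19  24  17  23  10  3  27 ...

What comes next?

-4

Positions follow the repeating pattern ABB; grouping by letter gives 2 tracks.
Subsequence A: 11, 15, 19, 23, 27 — linear: a_n = 7 + 4·n.
Subsequence B: 52, 45, 38, 31, 24, 17, 10, 3 — linear: a_n = 59 − 7·n.
Position 14 falls in subsequence B as its term 9, giving -4.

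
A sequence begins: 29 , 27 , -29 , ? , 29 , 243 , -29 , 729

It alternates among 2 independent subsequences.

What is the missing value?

The terms cycle through 2 interleaved subsequences.
Track A = 29, -29, 29, -29: alternating ±29.
Track B = 27, ?, 243, 729: successive powers of 3.
So the missing entry in track B is 81.

81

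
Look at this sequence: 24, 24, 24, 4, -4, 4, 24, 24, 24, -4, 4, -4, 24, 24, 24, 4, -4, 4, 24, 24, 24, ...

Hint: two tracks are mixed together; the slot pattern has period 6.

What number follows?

Reading positions in blocks of 6 reveals the pattern AAABBB — 2 tracks woven together.
Subsequence A = 24, 24, 24, 24, 24, 24, 24, 24, 24, 24, 24, 24: always 24.
Subsequence B = 4, -4, 4, -4, 4, -4, 4, -4, 4: the oscillation 4·(−1)^(n+1).
Term 22 comes from subsequence B (its 10th entry): -4.

-4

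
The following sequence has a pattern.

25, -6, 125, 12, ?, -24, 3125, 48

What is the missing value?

625

The terms cycle through 2 interleaved subsequences.
Track A is 25, 125, ?, 3125, which is successive powers of 5.
Track B is -6, 12, -24, 48, which is geometric with ratio -2.
The gap is track A's term 3; the rule gives 625.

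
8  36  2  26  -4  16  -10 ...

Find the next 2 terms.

6, -16

Odd-indexed and even-indexed terms follow separate rules.
Track A: 8, 2, -4, -10. Arithmetic, step −6.
Track B: 36, 26, 16. Arithmetic, step −10.
Position 8 falls in track B as its term 4, giving 6.
Position 9 falls in track A as its term 5, giving -16.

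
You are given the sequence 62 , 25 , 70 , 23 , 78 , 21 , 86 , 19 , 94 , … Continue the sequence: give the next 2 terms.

Odd-indexed and even-indexed terms follow separate rules.
Track A: 62, 70, 78, 86, 94. Arithmetic with common difference +8.
Track B: 25, 23, 21, 19. Arithmetic with common difference −2.
Position 10 falls in track B as its term 5, giving 17.
Position 11 → track A, term 6 = 102.

17, 102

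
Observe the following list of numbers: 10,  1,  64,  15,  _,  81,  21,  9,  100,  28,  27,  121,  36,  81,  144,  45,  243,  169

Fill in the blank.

Read the sequence 3 terms at a time; column i is its own pattern.
Stream A = 10, 15, 21, 28, 36, 45: triangular numbers n(n+1)/2 for n = 4, 5, ….
Stream B = 1, ?, 9, 27, 81, 243: multiplying by 3 each time.
Stream C = 64, 81, 100, 121, 144, 169: consecutive squares n² from n = 8.
Stream B's pattern makes the blank 3.

3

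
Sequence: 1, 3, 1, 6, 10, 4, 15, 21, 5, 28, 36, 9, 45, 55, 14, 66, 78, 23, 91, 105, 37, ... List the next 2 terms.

Reading positions in blocks of 3 reveals the pattern AAB — 2 tracks woven together.
Stream A: 1, 3, 6, 10, 15, 21, 28, 36, 45, 55, 66, 78, 91, 105 (triangular numbers n(n+1)/2 for n = 1, 2, …).
Stream B: 1, 4, 5, 9, 14, 23, 37 (Fibonacci-style (each term is the sum of the two before it)).
Position 22 falls in stream A as its term 15, giving 120.
Position 23 → stream A, term 16 = 136.

120, 136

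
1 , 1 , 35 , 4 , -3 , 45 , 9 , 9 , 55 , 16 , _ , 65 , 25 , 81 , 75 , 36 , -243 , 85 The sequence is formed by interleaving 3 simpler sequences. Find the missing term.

-27

Split by position mod 3: positions 1, 4, 7, … form one track, and each other residue class forms its own.
Track A: 1, 4, 9, 16, 25, 36. Perfect squares starting at 1².
Track B: 1, -3, 9, ?, 81, -243. Geometric, ×-3 each step.
Track C: 35, 45, 55, 65, 75, 85. Arithmetic, step +10.
Filling track B at index 4 by its rule yields -27.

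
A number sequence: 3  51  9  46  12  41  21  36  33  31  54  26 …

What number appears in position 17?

Positions 1, 3, 5, … form one subsequence and positions 2, 4, 6, … form another.
Track A = 3, 9, 12, 21, 33, 54: each term equals the sum of the previous two.
Track B = 51, 46, 41, 36, 31, 26: subtracting 5 each time.
Term 17 comes from track A (its 9th entry): 228.

228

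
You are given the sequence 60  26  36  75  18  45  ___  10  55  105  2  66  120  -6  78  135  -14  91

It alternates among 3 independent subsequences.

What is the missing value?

The terms cycle through 3 interleaved subsequences.
Subsequence A is 60, 75, ?, 105, 120, 135, which is arithmetic, step +15.
Subsequence B is 26, 18, 10, 2, -6, -14, which is arithmetic, step −8.
Subsequence C is 36, 45, 55, 66, 78, 91, which is triangular numbers n(n+1)/2 for n = 8, 9, ….
The gap is subsequence A's term 3; the rule gives 90.

90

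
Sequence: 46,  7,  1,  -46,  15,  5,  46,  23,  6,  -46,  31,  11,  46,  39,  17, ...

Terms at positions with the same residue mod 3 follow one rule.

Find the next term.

Taking every 3rd term gives 3 separate tracks.
Track A = 46, -46, 46, -46, 46: the oscillation 46·(−1)^(n+1).
Track B = 7, 15, 23, 31, 39: arithmetic with common difference +8.
Track C = 1, 5, 6, 11, 17: Fibonacci-style (each term is the sum of the two before it).
Position 16 → track A, term 6 = -46.

-46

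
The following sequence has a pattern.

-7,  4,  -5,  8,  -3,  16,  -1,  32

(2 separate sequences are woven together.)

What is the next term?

1

Split by position mod 2 into 2 tracks.
Stream A = -7, -5, -3, -1: arithmetic with common difference +2.
Stream B = 4, 8, 16, 32: powers 2^2, 2^3, 2^4, ….
Term 9 comes from stream A (its 5th entry): 1.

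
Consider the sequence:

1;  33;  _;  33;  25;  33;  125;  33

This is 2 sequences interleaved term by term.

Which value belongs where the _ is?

Odd-indexed and even-indexed terms follow separate rules.
Stream A: 1, ?, 25, 125. Powers 5^0, 5^1, 5^2, ….
Stream B: 33, 33, 33, 33. Always 33.
The gap is stream A's term 2; the rule gives 5.

5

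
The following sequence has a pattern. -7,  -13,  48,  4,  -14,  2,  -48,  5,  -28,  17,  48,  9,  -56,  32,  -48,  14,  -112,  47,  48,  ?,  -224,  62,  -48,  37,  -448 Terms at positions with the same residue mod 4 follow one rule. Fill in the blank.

Taking every 4th term gives 4 separate tracks.
Track A = -7, -14, -28, -56, -112, -224, -448: multiplying by 2 each time.
Track B = -13, 2, 17, 32, 47, 62: adding 15 each time.
Track C = 48, -48, 48, -48, 48, -48: the oscillation 48·(−1)^(n+1).
Track D = 4, 5, 9, 14, ?, 37: Fibonacci-style (each term is the sum of the two before it).
The gap is track D's term 5; the rule gives 23.

23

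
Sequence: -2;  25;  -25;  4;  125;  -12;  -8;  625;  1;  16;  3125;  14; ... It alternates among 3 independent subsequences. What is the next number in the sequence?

-32

Read the sequence 3 terms at a time; column i is its own pattern.
Subsequence A: -2, 4, -8, 16 — geometric with ratio -2.
Subsequence B: 25, 125, 625, 3125 — powers 5^2, 5^3, 5^4, ….
Subsequence C: -25, -12, 1, 14 — arithmetic with common difference +13.
Position 13 falls in subsequence A as its term 5, giving -32.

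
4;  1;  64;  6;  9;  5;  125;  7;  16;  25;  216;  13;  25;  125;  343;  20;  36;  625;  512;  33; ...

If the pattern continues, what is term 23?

Read the sequence 4 terms at a time; column i is its own pattern.
Track A: 4, 9, 16, 25, 36 (the squares 2², 3², 4², …).
Track B: 1, 5, 25, 125, 625 (powers of 5).
Track C: 64, 125, 216, 343, 512 (the cubes 4³, 5³, 6³, …).
Track D: 6, 7, 13, 20, 33 (a Fibonacci-like recurrence a_n = a_{n-1} + a_{n-2}).
Position 23 falls in track C as its term 6, giving 729.

729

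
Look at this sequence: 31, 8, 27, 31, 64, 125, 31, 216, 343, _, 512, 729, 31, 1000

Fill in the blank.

The slot pattern repeats as ABB (period 3), so there are 2 interleaved tracks.
Track A: 31, 31, 31, ?, 31. Constant 31.
Track B: 8, 27, 64, 125, 216, 343, 512, 729, 1000. Consecutive cubes n³ from n = 2.
Filling track A at index 4 by its rule yields 31.

31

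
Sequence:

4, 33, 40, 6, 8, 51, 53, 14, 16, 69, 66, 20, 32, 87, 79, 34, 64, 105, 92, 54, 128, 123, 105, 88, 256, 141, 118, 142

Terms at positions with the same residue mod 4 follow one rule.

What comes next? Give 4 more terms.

Split by position mod 4: positions 1, 5, 9, … form one track, and each other residue class forms its own.
Subsequence A: 4, 8, 16, 32, 64, 128, 256 (powers of 2).
Subsequence B: 33, 51, 69, 87, 105, 123, 141 (linear: a_n = 15 + 18·n).
Subsequence C: 40, 53, 66, 79, 92, 105, 118 (linear: a_n = 27 + 13·n).
Subsequence D: 6, 14, 20, 34, 54, 88, 142 (a Fibonacci-like recurrence a_n = a_{n-1} + a_{n-2}).
Position 29 falls in subsequence A as its term 8, giving 512.
Position 30 falls in subsequence B as its term 8, giving 159.
Position 31 → subsequence C, term 8 = 131.
Position 32 → subsequence D, term 8 = 230.

512, 159, 131, 230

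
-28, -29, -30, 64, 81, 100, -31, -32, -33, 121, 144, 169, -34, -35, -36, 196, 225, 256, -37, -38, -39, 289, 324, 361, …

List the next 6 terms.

Reading positions in blocks of 6 reveals the pattern AAABBB — 2 tracks woven together.
Stream A is -28, -29, -30, -31, -32, -33, -34, -35, -36, -37, -38, -39, which is subtracting 1 each time.
Stream B is 64, 81, 100, 121, 144, 169, 196, 225, 256, 289, 324, 361, which is consecutive squares n² from n = 8.
Position 25 falls in stream A as its term 13, giving -40.
Term 26 comes from stream A (its 14th entry): -41.
Position 27 → stream A, term 15 = -42.
Position 28 falls in stream B as its term 13, giving 400.
Position 29 → stream B, term 14 = 441.
Position 30 falls in stream B as its term 15, giving 484.

-40, -41, -42, 400, 441, 484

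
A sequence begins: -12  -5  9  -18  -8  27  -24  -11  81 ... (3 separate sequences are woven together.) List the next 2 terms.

Taking every 3rd term gives 3 separate tracks.
Subsequence A = -12, -18, -24: arithmetic, step −6.
Subsequence B = -5, -8, -11: subtracting 3 each time.
Subsequence C = 9, 27, 81: powers of 3.
Position 10 → subsequence A, term 4 = -30.
Term 11 comes from subsequence B (its 4th entry): -14.

-30, -14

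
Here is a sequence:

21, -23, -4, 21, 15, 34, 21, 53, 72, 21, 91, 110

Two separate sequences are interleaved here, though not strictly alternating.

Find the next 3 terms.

21, 129, 148

The slot pattern repeats as ABB (period 3), so there are 2 interleaved tracks.
Track A: 21, 21, 21, 21 (the constant sequence 21).
Track B: -23, -4, 15, 34, 53, 72, 91, 110 (linear: a_n = -42 + 19·n).
Term 13 comes from track A (its 5th entry): 21.
Position 14 → track B, term 9 = 129.
Position 15 falls in track B as its term 10, giving 148.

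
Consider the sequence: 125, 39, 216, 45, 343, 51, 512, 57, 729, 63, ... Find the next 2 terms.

The terms cycle through 2 interleaved subsequences.
Track A: 125, 216, 343, 512, 729. The cubes 5³, 6³, 7³, ….
Track B: 39, 45, 51, 57, 63. Adding 6 each time.
Term 11 comes from track A (its 6th entry): 1000.
Term 12 comes from track B (its 6th entry): 69.

1000, 69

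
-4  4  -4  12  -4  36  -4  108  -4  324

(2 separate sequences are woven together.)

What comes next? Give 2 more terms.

Positions 1, 3, 5, … form one subsequence and positions 2, 4, 6, … form another.
Track A = -4, -4, -4, -4, -4: always -4.
Track B = 4, 12, 36, 108, 324: a geometric progression (common ratio 3).
The 11th slot belongs to track A; its 6th term is -4.
The 12th slot belongs to track B; its 6th term is 972.

-4, 972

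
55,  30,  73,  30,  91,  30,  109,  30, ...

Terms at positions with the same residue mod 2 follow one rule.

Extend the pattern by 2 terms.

Positions 1, 3, 5, … form one subsequence and positions 2, 4, 6, … form another.
Subsequence A: 55, 73, 91, 109 — arithmetic with common difference +18.
Subsequence B: 30, 30, 30, 30 — the constant sequence 30.
Position 9 → subsequence A, term 5 = 127.
The 10th slot belongs to subsequence B; its 5th term is 30.

127, 30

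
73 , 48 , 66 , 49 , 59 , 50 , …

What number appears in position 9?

45

Taking every 2nd term gives 2 separate tracks.
Subsequence A: 73, 66, 59 (arithmetic with common difference −7).
Subsequence B: 48, 49, 50 (arithmetic, step +1).
Position 9 → subsequence A, term 5 = 45.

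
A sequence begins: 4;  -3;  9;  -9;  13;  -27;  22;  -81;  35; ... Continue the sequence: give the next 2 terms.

Taking every 2nd term gives 2 separate tracks.
Track A is 4, 9, 13, 22, 35, which is each term equals the sum of the previous two.
Track B is -3, -9, -27, -81, which is a geometric progression (common ratio 3).
Position 10 falls in track B as its term 5, giving -243.
The 11th slot belongs to track A; its 6th term is 57.

-243, 57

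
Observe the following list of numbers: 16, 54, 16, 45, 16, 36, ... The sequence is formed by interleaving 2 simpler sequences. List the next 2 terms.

16, 27

Split by position mod 2 into 2 tracks.
Track A = 16, 16, 16: the constant sequence 16.
Track B = 54, 45, 36: arithmetic, step −9.
The 7th slot belongs to track A; its 4th term is 16.
Position 8 → track B, term 4 = 27.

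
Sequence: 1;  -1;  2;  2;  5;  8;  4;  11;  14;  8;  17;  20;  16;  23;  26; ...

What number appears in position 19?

Reading positions in blocks of 3 reveals the pattern ABB — 2 tracks woven together.
Subsequence A: 1, 2, 4, 8, 16 (successive powers of 2).
Subsequence B: -1, 2, 5, 8, 11, 14, 17, 20, 23, 26 (adding 3 each time).
Position 19 falls in subsequence A as its term 7, giving 64.

64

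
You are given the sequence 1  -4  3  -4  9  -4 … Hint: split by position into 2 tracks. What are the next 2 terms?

27, -4

Taking every 2nd term gives 2 separate tracks.
Stream A: 1, 3, 9. Powers of 3.
Stream B: -4, -4, -4. Always -4.
Position 7 → stream A, term 4 = 27.
Term 8 comes from stream B (its 4th entry): -4.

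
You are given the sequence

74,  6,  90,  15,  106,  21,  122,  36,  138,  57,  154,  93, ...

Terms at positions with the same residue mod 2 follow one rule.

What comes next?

The terms cycle through 2 interleaved subsequences.
Track A: 74, 90, 106, 122, 138, 154 (arithmetic, step +16).
Track B: 6, 15, 21, 36, 57, 93 (Fibonacci-style (each term is the sum of the two before it)).
Position 13 → track A, term 7 = 170.

170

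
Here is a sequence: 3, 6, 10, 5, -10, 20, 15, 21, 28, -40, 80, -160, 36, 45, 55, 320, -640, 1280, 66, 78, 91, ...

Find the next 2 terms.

Reading positions in blocks of 6 reveals the pattern AAABBB — 2 tracks woven together.
Track A: 3, 6, 10, 15, 21, 28, 36, 45, 55, 66, 78, 91 — triangular numbers starting at T_2.
Track B: 5, -10, 20, -40, 80, -160, 320, -640, 1280 — geometric, ×-2 each step.
Term 22 comes from track B (its 10th entry): -2560.
Position 23 falls in track B as its term 11, giving 5120.

-2560, 5120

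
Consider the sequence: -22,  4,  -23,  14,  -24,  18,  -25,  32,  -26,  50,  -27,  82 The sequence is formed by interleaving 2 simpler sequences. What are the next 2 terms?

-28, 132

Taking every 2nd term gives 2 separate tracks.
Track A: -22, -23, -24, -25, -26, -27. Arithmetic with common difference −1.
Track B: 4, 14, 18, 32, 50, 82. A Fibonacci-like recurrence a_n = a_{n-1} + a_{n-2}.
Position 13 → track A, term 7 = -28.
The 14th slot belongs to track B; its 7th term is 132.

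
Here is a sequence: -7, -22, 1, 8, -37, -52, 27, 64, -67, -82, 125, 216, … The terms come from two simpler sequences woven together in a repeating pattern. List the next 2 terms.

-97, -112

Reading positions in blocks of 4 reveals the pattern AABB — 2 tracks woven together.
Subsequence A: -7, -22, -37, -52, -67, -82 — subtracting 15 each time.
Subsequence B: 1, 8, 27, 64, 125, 216 — the cubes 1³, 2³, 3³, ….
The 13th slot belongs to subsequence A; its 7th term is -97.
The 14th slot belongs to subsequence A; its 8th term is -112.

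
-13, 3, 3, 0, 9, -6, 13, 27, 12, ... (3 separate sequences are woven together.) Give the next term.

The terms cycle through 3 interleaved subsequences.
Track A is -13, 0, 13, which is arithmetic with common difference +13.
Track B is 3, 9, 27, which is powers 3^1, 3^2, 3^3, ….
Track C is 3, -6, 12, which is geometric with ratio -2.
Position 10 falls in track A as its term 4, giving 26.

26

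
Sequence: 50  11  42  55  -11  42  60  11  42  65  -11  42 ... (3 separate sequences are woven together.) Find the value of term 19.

80

Split by position mod 3 into 3 tracks.
Track A: 50, 55, 60, 65. Linear: a_n = 45 + 5·n.
Track B: 11, -11, 11, -11. The oscillation 11·(−1)^(n+1).
Track C: 42, 42, 42, 42. Constant 42.
Position 19 → track A, term 7 = 80.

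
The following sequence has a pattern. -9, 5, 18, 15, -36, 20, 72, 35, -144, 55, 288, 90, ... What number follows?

-576

Taking every 2nd term gives 2 separate tracks.
Stream A: -9, 18, -36, 72, -144, 288. Multiplying by -2 each time.
Stream B: 5, 15, 20, 35, 55, 90. Each term equals the sum of the previous two.
The 13th slot belongs to stream A; its 7th term is -576.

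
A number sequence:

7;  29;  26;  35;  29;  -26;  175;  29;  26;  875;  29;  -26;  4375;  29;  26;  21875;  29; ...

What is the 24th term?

Split by position mod 3: positions 1, 4, 7, … form one track, and each other residue class forms its own.
Track A is 7, 35, 175, 875, 4375, 21875, which is multiplying by 5 each time.
Track B is 29, 29, 29, 29, 29, 29, which is always 29.
Track C is 26, -26, 26, -26, 26, which is alternating ±26.
Term 24 comes from track C (its 8th entry): -26.

-26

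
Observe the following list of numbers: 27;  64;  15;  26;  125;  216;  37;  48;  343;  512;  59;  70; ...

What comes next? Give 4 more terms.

The slot pattern repeats as AABB (period 4), so there are 2 interleaved tracks.
Subsequence A: 27, 64, 125, 216, 343, 512 — the cubes 3³, 4³, 5³, ….
Subsequence B: 15, 26, 37, 48, 59, 70 — arithmetic, step +11.
Position 13 → subsequence A, term 7 = 729.
Term 14 comes from subsequence A (its 8th entry): 1000.
Term 15 comes from subsequence B (its 7th entry): 81.
The 16th slot belongs to subsequence B; its 8th term is 92.

729, 1000, 81, 92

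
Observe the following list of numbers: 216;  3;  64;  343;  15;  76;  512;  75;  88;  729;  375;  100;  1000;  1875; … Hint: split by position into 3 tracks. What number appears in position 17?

Taking every 3rd term gives 3 separate tracks.
Track A: 216, 343, 512, 729, 1000 (perfect cubes starting at 6³).
Track B: 3, 15, 75, 375, 1875 (geometric with ratio 5).
Track C: 64, 76, 88, 100 (adding 12 each time).
Position 17 falls in track B as its term 6, giving 9375.

9375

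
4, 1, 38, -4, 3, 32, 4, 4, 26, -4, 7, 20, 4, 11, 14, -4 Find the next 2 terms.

18, 8

Read the sequence 3 terms at a time; column i is its own pattern.
Track A: 4, -4, 4, -4, 4, -4 — the oscillation 4·(−1)^(n+1).
Track B: 1, 3, 4, 7, 11 — a Fibonacci-like recurrence a_n = a_{n-1} + a_{n-2}.
Track C: 38, 32, 26, 20, 14 — subtracting 6 each time.
Term 17 comes from track B (its 6th entry): 18.
Position 18 falls in track C as its term 6, giving 8.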